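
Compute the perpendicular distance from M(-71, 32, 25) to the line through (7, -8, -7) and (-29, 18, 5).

2√61

A direction vector is d = (-36, 26, 12).
AP = (-78, 40, 32), and AP × d = (-352, -216, -588).
|AP × d|² = 516304 and |d|² = 2116, so the distance is √(516304/2116) = √244 = 2√61.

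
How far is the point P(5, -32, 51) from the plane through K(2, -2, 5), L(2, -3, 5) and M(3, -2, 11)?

28/√37

KL = (0, -1, 0) and KM = (1, 0, 6), so a normal is n = KL × KM = (-6, 0, 1).
Then n·(5, -32, 51) - (-7) = 28.
|n| = √(36 + 0 + 1) = √37, so the distance is |28|/√37 = 28/√37.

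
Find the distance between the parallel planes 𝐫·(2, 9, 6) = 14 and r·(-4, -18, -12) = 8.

Divide the second equation by -2 to match normals: 2x + 9y + 6z = -4.
With common normal n = (2, 9, 6) (|n| = 11), the distance is |14 − (-4)|/|n| = 18/11.

18/11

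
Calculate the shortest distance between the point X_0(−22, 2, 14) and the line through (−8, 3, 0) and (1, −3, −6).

A direction vector is d = (9, −6, −6).
AP = (−14, −1, 14), and AP × d = (90, 42, 93).
|AP × d|² = 18513 and |d|² = 153, so the distance is √(18513/153) = √121 = 11.

11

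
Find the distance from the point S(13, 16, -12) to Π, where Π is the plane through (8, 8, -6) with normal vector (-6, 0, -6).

The plane has equation n·(r − (8, 8, -6)) = 0, i.e. n·r = -12.
n = (-6, 0, -6); n·P − (-12) = 6; |n| = 6√2; distance = 6/(6√2) = √2/2.

1/√2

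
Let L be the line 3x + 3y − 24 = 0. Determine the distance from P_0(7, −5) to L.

3√2

d = |3·7 + 3·(-5) − 24| / √(9 + 9) = |-18|/(3√2) = 3√2.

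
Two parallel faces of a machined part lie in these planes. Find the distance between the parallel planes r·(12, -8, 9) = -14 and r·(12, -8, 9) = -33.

19/17

Both planes have normal n = (12, -8, 9), |n| = 17. Any point on the first plane is at distance |(-33) − (-14)|/|n| = 19/17 from the second.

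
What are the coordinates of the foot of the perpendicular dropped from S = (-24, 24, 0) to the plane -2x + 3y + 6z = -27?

(-18, 15, -18)

The perpendicular from S has direction n = (-2, 3, 6): r = (-24, 24, 0) + t(-2, 3, 6).
Substitute into the plane: n·(S + tn) = -27 gives 120 + 49t = -27, so t = -3.
Foot = (-24, 24, 0) + (-3)·(-2, 3, 6) = (-18, 15, -18).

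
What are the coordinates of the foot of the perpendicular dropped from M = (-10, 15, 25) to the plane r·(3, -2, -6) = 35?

(5, 5, -5)

The perpendicular from M has direction n = (3, -2, -6): r = (-10, 15, 25) + λ(3, -2, -6).
Substitute into the plane: n·(M + λn) = 35 gives -210 + 49λ = 35, so λ = 5.
Foot = (-10, 15, 25) + 5·(3, -2, -6) = (5, 5, -5).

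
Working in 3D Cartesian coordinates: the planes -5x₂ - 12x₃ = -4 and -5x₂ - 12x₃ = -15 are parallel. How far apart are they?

With common normal n = (0, -5, -12) (|n| = 13), the distance is |(-4) − (-15)|/|n| = 11/13.

11/13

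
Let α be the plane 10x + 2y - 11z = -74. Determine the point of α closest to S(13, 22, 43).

(23, 24, 32)

n = (10, 2, -11), |n|² = 225, and n·S − (-74) = -225.
t = -225/225 = -1, so the foot is S − t·n = (13, 22, 43) − (-1)·(10, 2, -11) = (23, 24, 32).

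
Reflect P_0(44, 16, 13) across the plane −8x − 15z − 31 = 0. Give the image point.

n = (−8, 0, −15), |n|² = 289, n·P_0 − 31 = -578, so t = -578/289 = -2.
Foot F = P_0 − (-2)·n = (28, 16, −17); the reflection is 2F − P_0 = (12, 16, −47).

(12, 16, -47)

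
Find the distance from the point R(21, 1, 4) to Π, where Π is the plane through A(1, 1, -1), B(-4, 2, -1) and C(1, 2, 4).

5√3/3

AB = (-5, 1, 0) and AC = (0, 1, 5), so a normal is n = AB × AC = (5, 25, -5).
Then n·(21, 1, 4) - 35 = 75.
|n| = √(25 + 625 + 25) = 15√3, so the distance is |75|/(15√3) = 5/√3.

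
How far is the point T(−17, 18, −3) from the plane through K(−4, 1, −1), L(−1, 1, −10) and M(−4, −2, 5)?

KL = (3, 0, −9) and KM = (0, −3, 6), so a normal is n = KL × KM = (−27, −18, −9).
Then n·(−17, 18, −3) − 99 = 63.
|n| = √(729 + 324 + 81) = 9√14, so the distance is |63|/(9√14) = √14/2.

7/√14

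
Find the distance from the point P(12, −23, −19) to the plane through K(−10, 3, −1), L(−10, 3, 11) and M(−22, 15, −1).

2√2

KL = (0, 0, 12) and KM = (−12, 12, 0), so a normal is n = KL × KM = (−144, −144, 0).
Then n·(12, −23, −19) − 1008 = 576.
|n| = √(20736 + 20736 + 0) = 144√2, so the distance is |576|/(144√2) = 2√2.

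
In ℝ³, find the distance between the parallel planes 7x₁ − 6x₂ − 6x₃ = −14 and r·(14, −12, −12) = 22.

Divide the second equation by 2 to match normals: 7x₁ − 6x₂ − 6x₃ = 11.
Both planes have normal n = (7, −6, −6), |n| = 11. Any point on the first plane is at distance |11 − (-14)|/|n| = 25/11 from the second.

25/11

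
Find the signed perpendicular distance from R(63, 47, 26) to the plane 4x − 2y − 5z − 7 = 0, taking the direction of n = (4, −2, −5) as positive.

n·R − 7 = 21.
|n| = 3√5, so the signed distance is 7√5/5.

7√5/5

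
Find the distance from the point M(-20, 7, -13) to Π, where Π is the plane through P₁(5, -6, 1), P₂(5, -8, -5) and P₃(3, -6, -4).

19/√65

P₁P₂ = (0, -2, -6) and P₁P₃ = (-2, 0, -5), so a normal is n = P₁P₂ × P₁P₃ = (10, 12, -4).
n = (10, 12, -4); n·P − (-26) = -38; |n| = 2√65; distance = 38/(2√65) = 19/√65.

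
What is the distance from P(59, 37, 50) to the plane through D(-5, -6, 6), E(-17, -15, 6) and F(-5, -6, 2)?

DE = (-12, -9, 0) and DF = (0, 0, -4), so a normal is n = DE × DF = (36, -48, 0).
n = (36, -48, 0); n·P − 108 = 240; |n| = 60; distance = 240/60 = 4.

4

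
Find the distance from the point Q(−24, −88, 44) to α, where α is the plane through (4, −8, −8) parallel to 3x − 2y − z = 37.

Parallel planes share the normal n = (3, −2, −1); since (4, −8, −8) lies on the plane, its equation is 3x − 2y − z = 36.
n = (3, −2, −1); n·P − 36 = 24; |n| = √14; distance = 24/√14.

24/√14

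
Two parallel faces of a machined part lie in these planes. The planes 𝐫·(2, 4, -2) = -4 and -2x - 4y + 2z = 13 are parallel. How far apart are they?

Divide the second equation by -1 to match normals: 2x + 4y - 2z = -13.
Both planes have normal n = (2, 4, -2), |n| = 2√6. Any point on the first plane is at distance |(-13) − (-4)|/|n| = 9/(2√6) from the second.

9/(2√6)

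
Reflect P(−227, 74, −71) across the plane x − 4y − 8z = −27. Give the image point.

(-2059/9, 730/9, -511/9)

n = (1, −4, −8), |n|² = 81, n·P − (-27) = 72, so t = 72/81 = 8/9.
Foot F = P − (8/9)·n = (−2051/9, 698/9, −575/9); the reflection is 2F − P = (−2059/9, 730/9, −511/9).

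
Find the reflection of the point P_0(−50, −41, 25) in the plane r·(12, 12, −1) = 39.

With n = (12, 12, −1), the signed offset is (n·P_0 − 39)/|n|² = -1156/289 = -4.
P_0' = P_0 − 2t·n = (−50, −41, 25) − (-8)·(12, 12, −1) = (46, 55, 17).

(46, 55, 17)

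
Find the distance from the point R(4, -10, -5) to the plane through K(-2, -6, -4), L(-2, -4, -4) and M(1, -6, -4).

1

KL = (0, 2, 0) and KM = (3, 0, 0), so a normal is n = KL × KM = (0, 0, -6).
n = (0, 0, -6); n·P − 24 = 6; |n| = 6; distance = 6/6 = 1.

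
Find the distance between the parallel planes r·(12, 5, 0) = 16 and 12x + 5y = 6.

With common normal n = (12, 5, 0) (|n| = 13), the distance is |16 − 6|/|n| = 10/13.

10/13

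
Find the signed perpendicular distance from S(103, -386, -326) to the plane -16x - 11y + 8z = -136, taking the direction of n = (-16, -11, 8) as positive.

n·S − (-136) = 126.
|n| = 21, so the signed distance is 126/21 = 6.

6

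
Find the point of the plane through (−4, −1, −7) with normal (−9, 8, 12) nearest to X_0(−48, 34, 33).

n = (−9, 8, 12), |n|² = 289, and n·X_0 − (-56) = 1156.
t = 1156/289 = 4, so the foot is X_0 − t·n = (−48, 34, 33) − 4·(−9, 8, 12) = (−12, 2, −15).

(-12, 2, -15)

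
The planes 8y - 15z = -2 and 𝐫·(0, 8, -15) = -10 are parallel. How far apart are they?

8/17

With common normal n = (0, 8, -15) (|n| = 17), the distance is |(-2) − (-10)|/|n| = 8/17.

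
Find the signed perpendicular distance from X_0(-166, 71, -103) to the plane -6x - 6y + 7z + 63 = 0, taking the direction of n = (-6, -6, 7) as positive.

n·X_0 − (-63) = -88.
|n| = 11, so the signed distance is -88/11 = -8.

-8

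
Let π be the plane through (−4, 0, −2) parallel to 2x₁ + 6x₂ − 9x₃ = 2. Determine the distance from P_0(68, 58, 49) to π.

3

Parallel planes share the normal n = (2, 6, −9); since (−4, 0, −2) lies on the plane, its equation is 2x₁ + 6x₂ − 9x₃ = 10.
Then n·(68, 58, 49) − 10 = 33.
|n| = √(4 + 36 + 81) = 11, so the distance is |33|/11 = 3.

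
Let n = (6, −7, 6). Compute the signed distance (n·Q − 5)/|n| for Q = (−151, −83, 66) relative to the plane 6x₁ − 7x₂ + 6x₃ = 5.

n·Q − 5 = 66.
|n| = 11, so the signed distance is 66/11 = 6.

6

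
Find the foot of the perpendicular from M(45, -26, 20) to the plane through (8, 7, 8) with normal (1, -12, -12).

(44, -14, 32)

n = (1, -12, -12), |n|² = 289, and n·M − (-172) = 289.
t = 289/289 = 1, so the foot is M − t·n = (45, -26, 20) − 1·(1, -12, -12) = (44, -14, 32).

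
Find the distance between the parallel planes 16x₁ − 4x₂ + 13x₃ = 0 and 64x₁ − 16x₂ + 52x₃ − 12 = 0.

Divide the second equation by 4 to match normals: 16x₁ − 4x₂ + 13x₃ = 3.
With common normal n = (16, −4, 13) (|n| = 21), the distance is |0 − 3|/|n| = 3/21 = 1/7.

1/7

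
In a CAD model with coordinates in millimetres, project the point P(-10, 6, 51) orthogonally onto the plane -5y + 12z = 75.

(-10, 21, 15)

n = (0, -5, 12), |n|² = 169, and n·P − 75 = 507.
t = 507/169 = 3, so the foot is P − t·n = (-10, 6, 51) − 3·(0, -5, 12) = (-10, 21, 15).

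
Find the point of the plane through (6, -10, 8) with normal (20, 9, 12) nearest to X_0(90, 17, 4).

(30, -10, -32)

The perpendicular from X_0 has direction n = (20, 9, 12): r = (90, 17, 4) + t(20, 9, 12).
Substitute into the plane: n·(X_0 + tn) = 126 gives 2001 + 625t = 126, so t = -3.
Foot = (90, 17, 4) + (-3)·(20, 9, 12) = (30, -10, -32).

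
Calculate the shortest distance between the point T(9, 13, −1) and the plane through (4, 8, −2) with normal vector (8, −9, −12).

1

The plane has equation n·(r − (4, 8, −2)) = 0, i.e. n·r = -16.
Then n·(9, 13, −1) − (−16) = −17.
|n| = √(64 + 81 + 144) = 17, so the distance is |-17|/17 = 1.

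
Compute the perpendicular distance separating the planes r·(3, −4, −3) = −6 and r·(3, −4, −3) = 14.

Both planes have normal n = (3, −4, −3), |n| = √34. Any point on the first plane is at distance |14 − (-6)|/|n| = 20/√34 from the second.

20/√34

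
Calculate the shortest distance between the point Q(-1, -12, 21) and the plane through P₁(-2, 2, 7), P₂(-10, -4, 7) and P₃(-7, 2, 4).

11/(5√2)

P₁P₂ = (-8, -6, 0) and P₁P₃ = (-5, 0, -3), so a normal is n = P₁P₂ × P₁P₃ = (18, -24, -30).
d = |18·(-1) + (-24)·(-12) + (-30)·21 − (-294)| / √(324 + 576 + 900) = |-66| / (30√2) = 11√2/10.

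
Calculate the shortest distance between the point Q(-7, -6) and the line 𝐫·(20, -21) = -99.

d = |20·(-7) + (-21)·(-6) − (-99)| / √(400 + 441) = |85|/29 = 85/29.

85/29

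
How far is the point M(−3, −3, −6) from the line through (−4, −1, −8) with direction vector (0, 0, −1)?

Direction vector d = (0, 0, −1).
AP = (1, −2, 2), and AP × d = (2, 1, 0).
|AP × d|² = 5 and |d|² = 1, so the distance is √5.

√5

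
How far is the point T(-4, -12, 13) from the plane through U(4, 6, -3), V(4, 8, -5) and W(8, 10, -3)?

2√3

UV = (0, 2, -2) and UW = (4, 4, 0), so a normal is n = UV × UW = (8, -8, -8).
Then n·(-4, -12, 13) - 8 = -48.
|n| = √(64 + 64 + 64) = 8√3, so the distance is |-48|/(8√3) = 2√3.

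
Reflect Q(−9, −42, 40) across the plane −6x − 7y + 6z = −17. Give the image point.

(51, 28, -20)

With n = (−6, −7, 6), the signed offset is (n·Q − (-17))/|n|² = 605/121 = 5.
Q' = Q − 2t·n = (−9, −42, 40) − 10·(−6, −7, 6) = (51, 28, −20).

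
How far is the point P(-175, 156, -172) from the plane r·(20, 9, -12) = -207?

d = |20·(-175) + 9·156 + (-12)·(-172) − (-207)| / √(400 + 81 + 144) = |175| / 25 = 7.

7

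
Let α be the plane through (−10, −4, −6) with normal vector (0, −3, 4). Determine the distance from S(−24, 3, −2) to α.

The plane has equation n·(r − (−10, −4, −6)) = 0, i.e. n·r = -12.
Then n·(−24, 3, −2) − (−12) = −5.
|n| = √(0 + 9 + 16) = 5, so the distance is |-5|/5 = 1.

1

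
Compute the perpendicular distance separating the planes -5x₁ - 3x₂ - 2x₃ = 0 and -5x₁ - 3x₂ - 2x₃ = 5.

5/√38

With common normal n = (-5, -3, -2) (|n| = √38), the distance is |0 − 5|/|n| = 5/√38 = 5√38/38.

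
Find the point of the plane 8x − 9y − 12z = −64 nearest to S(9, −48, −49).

n = (8, −9, −12), |n|² = 289, and n·S − (-64) = 1156.
t = 1156/289 = 4, so the foot is S − t·n = (9, −48, −49) − 4·(8, −9, −12) = (−23, −12, −1).

(-23, -12, -1)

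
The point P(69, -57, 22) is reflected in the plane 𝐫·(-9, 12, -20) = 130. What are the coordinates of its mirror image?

n = (-9, 12, -20), |n|² = 625, n·P − 130 = -1875, so t = -1875/625 = -3.
Foot F = P − (-3)·n = (42, -21, -38); the reflection is 2F − P = (15, 15, -98).

(15, 15, -98)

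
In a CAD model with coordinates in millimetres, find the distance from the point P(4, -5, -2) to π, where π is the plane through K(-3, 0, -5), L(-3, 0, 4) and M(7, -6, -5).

4/√34

KL = (0, 0, 9) and KM = (10, -6, 0), so a normal is n = KL × KM = (54, 90, 0).
d = |54·4 + 90·(-5) − (-162)| / √(2916 + 8100 + 0) = |-72| / (18√34) = 4/√34.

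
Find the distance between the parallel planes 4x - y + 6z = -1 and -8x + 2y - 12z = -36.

Divide the second equation by -2 to match normals: 4x - y + 6z = 18.
Both planes have normal n = (4, -1, 6), |n| = √53. Any point on the first plane is at distance |18 − (-1)|/|n| = 19/√53 from the second.

19/√53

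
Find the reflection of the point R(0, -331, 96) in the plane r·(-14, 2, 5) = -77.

n = (-14, 2, 5), |n|² = 225, n·R − (-77) = -105, so t = -105/225 = -7/15.
Foot F = R − (-7/15)·n = (-98/15, -4951/15, 295/3); the reflection is 2F − R = (-196/15, -4937/15, 302/3).

(-196/15, -4937/15, 302/3)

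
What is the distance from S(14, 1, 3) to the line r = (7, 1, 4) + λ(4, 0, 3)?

5

Direction vector d = (4, 0, 3).
AP = (7, 0, −1), and AP × d = (0, −25, 0).
|AP × d|² = 625 and |d|² = 25, so the distance is √(625/25) = √25 = 5.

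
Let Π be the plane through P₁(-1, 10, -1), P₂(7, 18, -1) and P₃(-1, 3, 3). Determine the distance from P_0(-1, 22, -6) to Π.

P₁P₂ = (8, 8, 0) and P₁P₃ = (0, -7, 4), so a normal is n = P₁P₂ × P₁P₃ = (32, -32, -56).
d = |32·(-1) + (-32)·22 + (-56)·(-6) − (-296)| / √(1024 + 1024 + 3136) = |-104| / 72 = 13/9.

13/9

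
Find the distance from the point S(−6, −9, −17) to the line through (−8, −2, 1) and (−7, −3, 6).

A direction vector is d = (1, −1, 5).
AP = (2, −7, −18); AP·d = -81, |AP|² = 377, |d|² = 27.
distance² = |AP|² − (AP·d)²/|d|² = 377 − 6561/27 = 134, so the distance is √134.

√134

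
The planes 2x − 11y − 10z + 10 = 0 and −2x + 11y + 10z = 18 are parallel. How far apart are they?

Divide the second equation by -1 to match normals: 2x − 11y − 10z = -18.
With common normal n = (2, −11, −10) (|n| = 15), the distance is |(-10) − (-18)|/|n| = 8/15.

8/15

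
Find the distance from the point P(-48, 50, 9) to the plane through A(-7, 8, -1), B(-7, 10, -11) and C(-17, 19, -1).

AB = (0, 2, -10) and AC = (-10, 11, 0), so a normal is n = AB × AC = (110, 100, 20).
n = (110, 100, 20); n·P − 10 = -110; |n| = 150; distance = 110/150 = 11/15.

11/15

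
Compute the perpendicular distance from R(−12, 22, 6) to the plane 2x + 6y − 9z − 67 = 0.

13/11

n = (2, 6, −9); n·P − 67 = -13; |n| = 11; distance = 13/11.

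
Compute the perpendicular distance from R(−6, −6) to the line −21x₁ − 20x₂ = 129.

d = |(-21)·(-6) + (-20)·(-6) − 129| / √(441 + 400) = |117|/29 = 117/29.

117/29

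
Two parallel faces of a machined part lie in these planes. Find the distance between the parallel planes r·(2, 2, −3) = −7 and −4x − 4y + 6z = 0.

Divide the second equation by -2 to match normals: 2x + 2y − 3z = 0.
With common normal n = (2, 2, −3) (|n| = √17), the distance is |(-7) − 0|/|n| = 7/√17.

7/√17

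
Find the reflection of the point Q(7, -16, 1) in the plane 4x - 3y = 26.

(-9, -4, 1)

With n = (4, -3, 0), the signed offset is (n·Q − 26)/|n|² = 50/25 = 2.
Q' = Q − 2t·n = (7, -16, 1) − 4·(4, -3, 0) = (-9, -4, 1).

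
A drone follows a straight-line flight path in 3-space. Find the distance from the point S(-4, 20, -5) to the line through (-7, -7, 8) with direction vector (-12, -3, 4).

Direction vector d = (-12, -3, 4).
AP = (3, 27, -13), and AP × d = (69, 144, 315).
|AP × d|² = 124722 and |d|² = 169, so the distance is √(124722/169) = √738 = 3√82.

3√82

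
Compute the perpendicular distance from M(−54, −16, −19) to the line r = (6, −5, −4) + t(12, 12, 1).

√1345

Direction vector d = (12, 12, 1).
AP = (−60, −11, −15), and AP × d = (169, −120, −588).
|AP × d|² = 388705 and |d|² = 289, so the distance is √(388705/289) = √1345.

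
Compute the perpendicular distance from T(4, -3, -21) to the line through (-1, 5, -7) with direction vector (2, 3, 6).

√89

Direction vector d = (2, 3, 6).
AP = (5, -8, -14); AP·d = -98, |AP|² = 285, |d|² = 49.
distance² = |AP|² − (AP·d)²/|d|² = 285 − 9604/49 = 89, so the distance is √89.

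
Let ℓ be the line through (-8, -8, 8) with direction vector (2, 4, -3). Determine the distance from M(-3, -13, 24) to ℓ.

Direction vector d = (2, 4, -3).
AP = (5, -5, 16), and AP × d = (-49, 47, 30).
|AP × d|² = 5510 and |d|² = 29, so the distance is √(5510/29) = √190.

√190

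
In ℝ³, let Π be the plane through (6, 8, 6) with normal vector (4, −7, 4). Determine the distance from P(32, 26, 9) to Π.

10/9

The plane has equation n·(r − (6, 8, 6)) = 0, i.e. n·r = -8.
n = (4, −7, 4); n·P − (-8) = -10; |n| = 9; distance = 10/9.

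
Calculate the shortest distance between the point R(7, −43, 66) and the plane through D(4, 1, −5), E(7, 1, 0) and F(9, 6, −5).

DE = (3, 0, 5) and DF = (5, 5, 0), so a normal is n = DE × DF = (−25, 25, 15).
Then n·(7, −43, 66) − (−150) = −110.
|n| = √(625 + 625 + 225) = 5√59, so the distance is |-110|/(5√59) = 22√59/59.

22/√59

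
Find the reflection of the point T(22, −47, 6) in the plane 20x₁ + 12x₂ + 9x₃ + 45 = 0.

With n = (20, 12, 9), the signed offset is (n·T − (-45))/|n|² = -25/625 = -1/25.
T' = T − 2t·n = (22, −47, 6) − (-2/25)·(20, 12, 9) = (118/5, −1151/25, 168/25).

(118/5, -1151/25, 168/25)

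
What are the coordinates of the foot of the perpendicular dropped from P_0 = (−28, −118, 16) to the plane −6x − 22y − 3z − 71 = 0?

The perpendicular from P_0 has direction n = (−6, −22, −3): r = (−28, −118, 16) + μ(−6, −22, −3).
Substitute into the plane: n·(P_0 + μn) = 71 gives 2716 + 529μ = 71, so μ = -5.
Foot = (−28, −118, 16) + (-5)·(−6, −22, −3) = (2, −8, 31).

(2, -8, 31)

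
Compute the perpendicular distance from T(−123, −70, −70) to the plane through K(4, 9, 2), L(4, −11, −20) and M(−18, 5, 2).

KL = (0, −20, −22) and KM = (−22, −4, 0), so a normal is n = KL × KM = (−88, 484, −440).
d = |(-88)·(-123) + 484·(-70) + (-440)·(-70) − 3124| / √(7744 + 234256 + 193600) = |4620| / 660 = 7.

7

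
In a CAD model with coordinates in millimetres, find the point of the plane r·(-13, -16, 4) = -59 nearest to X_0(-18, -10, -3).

(-5, 6, -7)

n = (-13, -16, 4), |n|² = 441, and n·X_0 − (-59) = 441.
t = 441/441 = 1, so the foot is X_0 − t·n = (-18, -10, -3) − 1·(-13, -16, 4) = (-5, 6, -7).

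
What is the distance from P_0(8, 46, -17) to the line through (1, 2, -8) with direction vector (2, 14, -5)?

Direction vector d = (2, 14, -5).
AP = (7, 44, -9), and AP × d = (-94, 17, 10).
|AP × d|² = 9225 and |d|² = 225, so the distance is √(9225/225) = √41.

√41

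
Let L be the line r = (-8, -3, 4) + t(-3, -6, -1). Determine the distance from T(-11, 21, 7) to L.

Direction vector d = (-3, -6, -1).
AP = (-3, 24, 3); AP·d = -138, |AP|² = 594, |d|² = 46.
distance² = |AP|² − (AP·d)²/|d|² = 594 − 19044/46 = 180, so the distance is 6√5.

6√5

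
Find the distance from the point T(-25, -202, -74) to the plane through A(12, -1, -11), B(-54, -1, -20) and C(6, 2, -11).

AB = (-66, 0, -9) and AC = (-6, 3, 0), so a normal is n = AB × AC = (27, 54, -198).
Then n·(-25, -202, -74) - 2448 = 621.
|n| = √(729 + 2916 + 39204) = 207, so the distance is |621|/207 = 3.

3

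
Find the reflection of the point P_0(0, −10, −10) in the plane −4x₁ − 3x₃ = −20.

With n = (−4, 0, −3), the signed offset is (n·P_0 − (-20))/|n|² = 50/25 = 2.
P_0' = P_0 − 2t·n = (0, −10, −10) − 4·(−4, 0, −3) = (16, −10, 2).

(16, -10, 2)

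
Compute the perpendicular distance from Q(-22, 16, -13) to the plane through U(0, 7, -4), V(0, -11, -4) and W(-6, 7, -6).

5/√10

UV = (0, -18, 0) and UW = (-6, 0, -2), so a normal is n = UV × UW = (36, 0, -108).
Then n·(-22, 16, -13) - 432 = 180.
|n| = √(1296 + 0 + 11664) = 36√10, so the distance is |180|/(36√10) = √10/2.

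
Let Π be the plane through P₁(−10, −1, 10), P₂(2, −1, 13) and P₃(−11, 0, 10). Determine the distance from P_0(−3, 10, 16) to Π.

P₁P₂ = (12, 0, 3) and P₁P₃ = (−1, 1, 0), so a normal is n = P₁P₂ × P₁P₃ = (−3, −3, 12).
d = |(-3)·(-3) + (-3)·10 + 12·16 − 153| / √(9 + 9 + 144) = |18| / (9√2) = √2.

√2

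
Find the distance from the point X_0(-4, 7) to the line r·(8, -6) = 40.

57/5

The normal to the line is n = (8, -6) with |n| = 10.
|n·X_0 − 40| = |-74 − 40| = 114, so the distance is 114/10 = 57/5.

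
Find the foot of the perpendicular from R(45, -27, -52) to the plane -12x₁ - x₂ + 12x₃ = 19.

(-3, -31, -4)

The perpendicular from R has direction n = (-12, -1, 12): r = (45, -27, -52) + μ(-12, -1, 12).
Substitute into the plane: n·(R + μn) = 19 gives -1137 + 289μ = 19, so μ = 4.
Foot = (45, -27, -52) + 4·(-12, -1, 12) = (-3, -31, -4).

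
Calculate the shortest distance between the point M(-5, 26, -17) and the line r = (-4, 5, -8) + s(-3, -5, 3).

Direction vector d = (-3, -5, 3).
AP = (-1, 21, -9), and AP × d = (18, 30, 68).
|AP × d|² = 5848 and |d|² = 43, so the distance is √(5848/43) = √136 = 2√34.

2√34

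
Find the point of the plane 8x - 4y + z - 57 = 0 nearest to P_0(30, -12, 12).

(6, 0, 9)

The perpendicular from P_0 has direction n = (8, -4, 1): r = (30, -12, 12) + λ(8, -4, 1).
Substitute into the plane: n·(P_0 + λn) = 57 gives 300 + 81λ = 57, so λ = -3.
Foot = (30, -12, 12) + (-3)·(8, -4, 1) = (6, 0, 9).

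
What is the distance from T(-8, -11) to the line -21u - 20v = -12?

400/29

The normal to the line is n = (-21, -20) with |n| = 29.
|n·T − (-12)| = |388 − (-12)| = 400, so the distance is 400/29.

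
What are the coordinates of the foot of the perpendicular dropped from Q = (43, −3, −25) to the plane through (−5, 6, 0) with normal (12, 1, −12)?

(7, -6, 11)

n = (12, 1, −12), |n|² = 289, and n·Q − (-54) = 867.
t = 867/289 = 3, so the foot is Q − t·n = (43, −3, −25) − 3·(12, 1, −12) = (7, −6, 11).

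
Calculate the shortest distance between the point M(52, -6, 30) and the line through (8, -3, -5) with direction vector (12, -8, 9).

√569

Direction vector d = (12, -8, 9).
AP = (44, -3, 35); AP·d = 867, |AP|² = 3170, |d|² = 289.
distance² = |AP|² − (AP·d)²/|d|² = 3170 − 751689/289 = 569, so the distance is √569.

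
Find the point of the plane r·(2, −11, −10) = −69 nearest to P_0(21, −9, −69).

(13, 35, -29)

n = (2, −11, −10), |n|² = 225, and n·P_0 − (-69) = 900.
t = 900/225 = 4, so the foot is P_0 − t·n = (21, −9, −69) − 4·(2, −11, −10) = (13, 35, −29).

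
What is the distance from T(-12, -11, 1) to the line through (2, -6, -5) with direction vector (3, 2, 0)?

Direction vector d = (3, 2, 0).
AP = (-14, -5, 6); AP·d = -52, |AP|² = 257, |d|² = 13.
distance² = |AP|² − (AP·d)²/|d|² = 257 − 2704/13 = 49, so the distance is 7.

7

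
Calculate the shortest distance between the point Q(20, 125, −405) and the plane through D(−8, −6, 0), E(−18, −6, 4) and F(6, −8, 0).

9

DE = (−10, 0, 4) and DF = (14, −2, 0), so a normal is n = DE × DF = (8, 56, 20).
Then n·(20, 125, −405) − (−400) = −540.
|n| = √(64 + 3136 + 400) = 60, so the distance is |-540|/60 = 9.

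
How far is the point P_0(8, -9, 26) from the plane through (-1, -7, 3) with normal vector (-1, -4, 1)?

11√2/3

The plane has equation n·(r − (-1, -7, 3)) = 0, i.e. n·r = 32.
n = (-1, -4, 1); n·P − 32 = 22; |n| = 3√2; distance = 22/(3√2) = 11√2/3.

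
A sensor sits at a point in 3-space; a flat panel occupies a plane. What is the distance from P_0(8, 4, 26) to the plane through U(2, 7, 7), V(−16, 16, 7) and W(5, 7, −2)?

19/√46

UV = (−18, 9, 0) and UW = (3, 0, −9), so a normal is n = UV × UW = (−81, −162, −27).
n = (−81, −162, −27); n·P − (-1485) = -513; |n| = 27√46; distance = 513/(27√46) = 19/√46.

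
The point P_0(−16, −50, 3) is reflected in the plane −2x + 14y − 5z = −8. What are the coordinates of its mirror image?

(-28, 34, -27)

With n = (−2, 14, −5), the signed offset is (n·P_0 − (-8))/|n|² = -675/225 = -3.
P_0' = P_0 − 2t·n = (−16, −50, 3) − (-6)·(−2, 14, −5) = (−28, 34, −27).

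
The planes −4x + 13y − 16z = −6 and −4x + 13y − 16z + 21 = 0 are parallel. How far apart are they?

5/7

Both planes have normal n = (−4, 13, −16), |n| = 21. Any point on the first plane is at distance |(-21) − (-6)|/|n| = 15/21 = 5/7 from the second.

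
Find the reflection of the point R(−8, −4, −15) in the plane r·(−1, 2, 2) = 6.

(-16, 12, 1)

With n = (−1, 2, 2), the signed offset is (n·R − 6)/|n|² = -36/9 = -4.
R' = R − 2t·n = (−8, −4, −15) − (-8)·(−1, 2, 2) = (−16, 12, 1).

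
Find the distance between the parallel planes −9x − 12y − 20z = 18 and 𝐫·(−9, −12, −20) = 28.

2/5

Both planes have normal n = (−9, −12, −20), |n| = 25. Any point on the first plane is at distance |28 − 18|/|n| = 10/25 = 2/5 from the second.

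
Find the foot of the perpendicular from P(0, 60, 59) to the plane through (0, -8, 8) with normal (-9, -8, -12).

n = (-9, -8, -12), |n|² = 289, and n·P − (-32) = -1156.
t = -1156/289 = -4, so the foot is P − t·n = (0, 60, 59) − (-4)·(-9, -8, -12) = (-36, 28, 11).

(-36, 28, 11)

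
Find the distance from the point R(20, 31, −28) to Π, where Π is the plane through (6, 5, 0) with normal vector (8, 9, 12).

The plane has equation n·(r − (6, 5, 0)) = 0, i.e. n·r = 93.
Then n·(20, 31, −28) − 93 = 10.
|n| = √(64 + 81 + 144) = 17, so the distance is |10|/17 = 10/17.

10/17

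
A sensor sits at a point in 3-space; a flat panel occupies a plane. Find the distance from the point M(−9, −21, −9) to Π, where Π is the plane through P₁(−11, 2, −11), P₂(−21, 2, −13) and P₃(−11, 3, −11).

P₁P₂ = (−10, 0, −2) and P₁P₃ = (0, 1, 0), so a normal is n = P₁P₂ × P₁P₃ = (2, 0, −10).
d = |2·(-9) + (-10)·(-9) − 88| / √(4 + 0 + 100) = |-16| / (2√26) = 8/√26.

4√26/13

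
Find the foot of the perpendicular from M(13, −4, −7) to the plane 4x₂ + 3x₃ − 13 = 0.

The perpendicular from M has direction n = (0, 4, 3): r = (13, −4, −7) + t(0, 4, 3).
Substitute into the plane: n·(M + tn) = 13 gives -37 + 25t = 13, so t = 2.
Foot = (13, −4, −7) + 2·(0, 4, 3) = (13, 4, −1).

(13, 4, -1)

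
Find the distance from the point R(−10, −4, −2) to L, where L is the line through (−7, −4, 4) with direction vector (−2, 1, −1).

√21

Direction vector d = (−2, 1, −1).
AP = (−3, 0, −6); AP·d = 12, |AP|² = 45, |d|² = 6.
distance² = |AP|² − (AP·d)²/|d|² = 45 − 144/6 = 21, so the distance is √21.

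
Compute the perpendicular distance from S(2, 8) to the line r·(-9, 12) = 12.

22/5

d = |(-9)·2 + 12·8 − 12| / √(81 + 144) = |66|/15 = 22/5.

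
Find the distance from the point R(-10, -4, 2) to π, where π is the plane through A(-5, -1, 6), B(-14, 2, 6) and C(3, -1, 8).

√26/13

AB = (-9, 3, 0) and AC = (8, 0, 2), so a normal is n = AB × AC = (6, 18, -24).
n = (6, 18, -24); n·P − (-192) = 12; |n| = 6√26; distance = 12/(6√26) = 2/√26.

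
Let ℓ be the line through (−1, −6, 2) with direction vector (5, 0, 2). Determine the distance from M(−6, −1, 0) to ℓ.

Direction vector d = (5, 0, 2).
AP = (−5, 5, −2), and AP × d = (10, 0, −25).
|AP × d|² = 725 and |d|² = 29, so the distance is √(725/29) = √25 = 5.

5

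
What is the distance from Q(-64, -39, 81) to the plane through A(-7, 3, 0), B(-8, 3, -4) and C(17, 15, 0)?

AB = (-1, 0, -4) and AC = (24, 12, 0), so a normal is n = AB × AC = (48, -96, -12).
Then n·(-64, -39, 81) - (-624) = 324.
|n| = √(2304 + 9216 + 144) = 108, so the distance is |324|/108 = 3.

3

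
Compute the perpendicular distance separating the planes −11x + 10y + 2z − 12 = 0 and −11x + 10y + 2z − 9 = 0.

1/5

With common normal n = (−11, 10, 2) (|n| = 15), the distance is |12 − 9|/|n| = 3/15 = 1/5.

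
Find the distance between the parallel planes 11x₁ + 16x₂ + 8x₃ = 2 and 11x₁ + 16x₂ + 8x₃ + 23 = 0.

With common normal n = (11, 16, 8) (|n| = 21), the distance is |2 − (-23)|/|n| = 25/21.

25/21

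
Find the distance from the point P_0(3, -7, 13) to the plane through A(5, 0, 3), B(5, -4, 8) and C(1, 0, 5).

√5/15

AB = (0, -4, 5) and AC = (-4, 0, 2), so a normal is n = AB × AC = (-8, -20, -16).
Then n·(3, -7, 13) - (-88) = -4.
|n| = √(64 + 400 + 256) = 12√5, so the distance is |-4|/(12√5) = 1/(3√5).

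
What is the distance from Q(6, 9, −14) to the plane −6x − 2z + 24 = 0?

Normal vector n = (−6, 0, −2), and n·(6, 9, −14) − (−24) = 16.
|n| = √(36 + 0 + 4) = 2√10, so the distance is |16|/(2√10) = 8/√10.

4√10/5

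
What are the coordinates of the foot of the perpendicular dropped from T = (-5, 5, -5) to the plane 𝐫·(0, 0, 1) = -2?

(-5, 5, -2)

n = (0, 0, 1), |n|² = 1, and n·T − (-2) = -3.
t = -3/1 = -3, so the foot is T − t·n = (-5, 5, -5) − (-3)·(0, 0, 1) = (-5, 5, -2).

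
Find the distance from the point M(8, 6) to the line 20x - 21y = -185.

The normal to the line is n = (20, -21) with |n| = 29.
|n·M − (-185)| = |34 − (-185)| = 219, so the distance is 219/29.

219/29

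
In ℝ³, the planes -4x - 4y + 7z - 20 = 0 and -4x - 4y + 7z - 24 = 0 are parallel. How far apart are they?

With common normal n = (-4, -4, 7) (|n| = 9), the distance is |20 − 24|/|n| = 4/9.

4/9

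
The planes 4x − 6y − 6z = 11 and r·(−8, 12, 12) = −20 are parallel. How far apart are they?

1/(2√22)

Divide the second equation by -2 to match normals: 4x − 6y − 6z = 10.
With common normal n = (4, −6, −6) (|n| = 2√22), the distance is |11 − 10|/|n| = 1/(2√22).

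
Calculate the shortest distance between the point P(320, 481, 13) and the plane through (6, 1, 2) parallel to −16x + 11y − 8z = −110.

8

Parallel planes share the normal n = (−16, 11, −8); since (6, 1, 2) lies on the plane, its equation is −16x + 11y − 8z = -101.
Then n·(320, 481, 13) − (−101) = 168.
|n| = √(256 + 121 + 64) = 21, so the distance is |168|/21 = 8.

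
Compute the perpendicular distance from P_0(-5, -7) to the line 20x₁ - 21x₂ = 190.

143/29

The normal to the line is n = (20, -21) with |n| = 29.
|n·P_0 − 190| = |47 − 190| = 143, so the distance is 143/29.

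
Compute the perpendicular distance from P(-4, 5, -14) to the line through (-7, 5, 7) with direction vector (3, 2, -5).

6√3

Direction vector d = (3, 2, -5).
AP = (3, 0, -21), and AP × d = (42, -48, 6).
|AP × d|² = 4104 and |d|² = 38, so the distance is √(4104/38) = √108 = 6√3.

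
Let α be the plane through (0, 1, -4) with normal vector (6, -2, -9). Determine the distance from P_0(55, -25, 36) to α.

2

The plane has equation n·(r − (0, 1, -4)) = 0, i.e. n·r = 34.
Then n·(55, -25, 36) - 34 = 22.
|n| = √(36 + 4 + 81) = 11, so the distance is |22|/11 = 2.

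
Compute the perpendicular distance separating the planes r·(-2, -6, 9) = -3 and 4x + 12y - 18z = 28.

1

Divide the second equation by -2 to match normals: -2x - 6y + 9z = -14.
Both planes have normal n = (-2, -6, 9), |n| = 11. Any point on the first plane is at distance |(-14) − (-3)|/|n| = 11/11 = 1 from the second.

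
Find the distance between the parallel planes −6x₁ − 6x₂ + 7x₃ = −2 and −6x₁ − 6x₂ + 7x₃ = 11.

13/11

With common normal n = (−6, −6, 7) (|n| = 11), the distance is |(-2) − 11|/|n| = 13/11.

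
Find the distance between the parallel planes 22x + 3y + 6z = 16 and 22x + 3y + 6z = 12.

Both planes have normal n = (22, 3, 6), |n| = 23. Any point on the first plane is at distance |12 − 16|/|n| = 4/23 from the second.

4/23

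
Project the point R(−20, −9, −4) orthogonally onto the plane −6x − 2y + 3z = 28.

The perpendicular from R has direction n = (−6, −2, 3): r = (−20, −9, −4) + t(−6, −2, 3).
Substitute into the plane: n·(R + tn) = 28 gives 126 + 49t = 28, so t = -2.
Foot = (−20, −9, −4) + (-2)·(−6, −2, 3) = (−8, −5, −10).

(-8, -5, -10)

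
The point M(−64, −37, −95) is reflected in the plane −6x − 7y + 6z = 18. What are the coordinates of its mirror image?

n = (−6, −7, 6), |n|² = 121, n·M − 18 = 55, so t = 55/121 = 5/11.
Foot F = M − (5/11)·n = (−674/11, −372/11, −1075/11); the reflection is 2F − M = (−644/11, −337/11, −1105/11).

(-644/11, -337/11, -1105/11)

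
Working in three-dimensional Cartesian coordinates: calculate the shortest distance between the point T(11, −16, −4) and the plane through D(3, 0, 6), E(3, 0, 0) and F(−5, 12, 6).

8/√13

DE = (0, 0, −6) and DF = (−8, 12, 0), so a normal is n = DE × DF = (72, 48, 0).
Then n·(11, −16, −4) − 216 = −192.
|n| = √(5184 + 2304 + 0) = 24√13, so the distance is |-192|/(24√13) = 8/√13.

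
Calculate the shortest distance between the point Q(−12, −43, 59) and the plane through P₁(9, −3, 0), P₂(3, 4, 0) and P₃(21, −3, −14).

3

P₁P₂ = (−6, 7, 0) and P₁P₃ = (12, 0, −14), so a normal is n = P₁P₂ × P₁P₃ = (−98, −84, −84).
Then n·(−12, −43, 59) − (−630) = 462.
|n| = √(9604 + 7056 + 7056) = 154, so the distance is |462|/154 = 3.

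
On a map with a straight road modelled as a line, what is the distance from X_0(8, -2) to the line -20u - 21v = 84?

The normal to the line is n = (-20, -21) with |n| = 29.
|n·X_0 − 84| = |-118 − 84| = 202, so the distance is 202/29.

202/29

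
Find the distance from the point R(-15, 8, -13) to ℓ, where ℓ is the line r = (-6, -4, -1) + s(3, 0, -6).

Direction vector d = (3, 0, -6).
AP = (-9, 12, -12); AP·d = 45, |AP|² = 369, |d|² = 45.
distance² = |AP|² − (AP·d)²/|d|² = 369 − 2025/45 = 324, so the distance is 18.

18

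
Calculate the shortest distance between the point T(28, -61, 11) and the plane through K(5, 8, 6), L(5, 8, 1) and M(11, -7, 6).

KL = (0, 0, -5) and KM = (6, -15, 0), so a normal is n = KL × KM = (-75, -30, 0).
Then n·(28, -61, 11) - (-615) = 345.
|n| = √(5625 + 900 + 0) = 15√29, so the distance is |345|/(15√29) = 23√29/29.

23√29/29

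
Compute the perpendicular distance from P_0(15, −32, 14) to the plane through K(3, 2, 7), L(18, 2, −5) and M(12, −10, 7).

KL = (15, 0, −12) and KM = (9, −12, 0), so a normal is n = KL × KM = (−144, −108, −180).
Then n·(15, −32, 14) − (−1908) = 684.
|n| = √(20736 + 11664 + 32400) = 180√2, so the distance is |684|/(180√2) = 19/(5√2).

19√2/10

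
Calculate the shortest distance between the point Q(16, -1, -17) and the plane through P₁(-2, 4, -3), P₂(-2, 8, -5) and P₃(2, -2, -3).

12√29/29

P₁P₂ = (0, 4, -2) and P₁P₃ = (4, -6, 0), so a normal is n = P₁P₂ × P₁P₃ = (-12, -8, -16).
n = (-12, -8, -16); n·P − 40 = 48; |n| = 4√29; distance = 48/(4√29) = 12/√29.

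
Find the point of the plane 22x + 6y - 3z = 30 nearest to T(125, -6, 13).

(15, -36, 28)

The perpendicular from T has direction n = (22, 6, -3): r = (125, -6, 13) + μ(22, 6, -3).
Substitute into the plane: n·(T + μn) = 30 gives 2675 + 529μ = 30, so μ = -5.
Foot = (125, -6, 13) + (-5)·(22, 6, -3) = (15, -36, 28).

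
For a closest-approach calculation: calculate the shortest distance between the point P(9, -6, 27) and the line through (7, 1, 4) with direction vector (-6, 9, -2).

Direction vector d = (-6, 9, -2).
AP = (2, -7, 23), and AP × d = (-193, -134, -24).
|AP × d|² = 55781 and |d|² = 121, so the distance is √(55781/121) = √461.

√461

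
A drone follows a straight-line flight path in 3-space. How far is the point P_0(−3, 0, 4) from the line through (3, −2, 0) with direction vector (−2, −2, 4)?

4√2

Direction vector d = (−2, −2, 4).
AP = (−6, 2, 4); AP·d = 24, |AP|² = 56, |d|² = 24.
distance² = |AP|² − (AP·d)²/|d|² = 56 − 576/24 = 32, so the distance is 4√2.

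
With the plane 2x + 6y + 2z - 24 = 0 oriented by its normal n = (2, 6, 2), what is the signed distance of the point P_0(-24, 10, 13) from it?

7√11/11

n·P_0 − 24 = 14.
|n| = 2√11, so the signed distance is 7√11/11.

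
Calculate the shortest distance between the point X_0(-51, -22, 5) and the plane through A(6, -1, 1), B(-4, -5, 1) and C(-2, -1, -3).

5√5/3

AB = (-10, -4, 0) and AC = (-8, 0, -4), so a normal is n = AB × AC = (16, -40, -32).
Then n·(-51, -22, 5) - 104 = -200.
|n| = √(256 + 1600 + 1024) = 24√5, so the distance is |-200|/(24√5) = 5√5/3.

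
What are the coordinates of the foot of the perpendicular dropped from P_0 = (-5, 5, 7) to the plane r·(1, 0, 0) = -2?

(-2, 5, 7)

The perpendicular from P_0 has direction n = (1, 0, 0): r = (-5, 5, 7) + t(1, 0, 0).
Substitute into the plane: n·(P_0 + tn) = -2 gives -5 + 1t = -2, so t = 3.
Foot = (-5, 5, 7) + 3·(1, 0, 0) = (-2, 5, 7).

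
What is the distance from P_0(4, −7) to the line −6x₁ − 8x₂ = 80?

24/5

d = |(-6)·4 + (-8)·(-7) − 80| / √(36 + 64) = |-48|/10 = 24/5.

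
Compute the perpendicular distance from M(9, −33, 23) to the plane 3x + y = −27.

Normal vector n = (3, 1, 0), and n·(9, −33, 23) − (−27) = 21.
|n| = √(9 + 1 + 0) = √10, so the distance is |21|/√10 = 21√10/10.

21√10/10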